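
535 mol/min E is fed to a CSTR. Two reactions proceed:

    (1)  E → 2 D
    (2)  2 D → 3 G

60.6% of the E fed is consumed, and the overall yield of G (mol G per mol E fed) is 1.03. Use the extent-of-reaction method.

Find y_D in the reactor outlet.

0.269

Conversion of E: E consumed = 1ξ₁ = 0.606 × 535 → ξ₁ = 324.2 mol/min.
Yield of G: 3ξ₂ / 535 = 1.03 → ξ₂ = 183.7 mol/min.
Outlet amounts (n = n₀ + Σ ν·ξ):
  E: 535 − 1(324.2) = 210.8
  D: 0 + 2(324.2) − 2(183.7) = 281.1
  G: 0 + 3(183.7) = 551.1
Total out = 1043 mol/min; y_D = 281.1 / 1043 = 0.2695.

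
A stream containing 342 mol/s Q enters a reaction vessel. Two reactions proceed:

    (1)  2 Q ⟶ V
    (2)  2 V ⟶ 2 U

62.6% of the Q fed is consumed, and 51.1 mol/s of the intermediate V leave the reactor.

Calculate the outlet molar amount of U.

55.9 mol/s

Conversion of Q: Q consumed = 2ξ₁ = 0.626 × 342 → ξ₁ = 107 mol/s.
V balance: n_V = 0 + 1ξ₁ − 2ξ₂ = 51.1 → ξ₂ = (1·107 − 51.1)/2 = 27.97 mol/s.
Outlet amounts (n = n₀ + Σ ν·ξ):
  Q: 342 − 2(107) = 127.9
  V: 0 + 1(107) − 2(27.97) = 51.1
  U: 0 + 2(27.97) = 55.95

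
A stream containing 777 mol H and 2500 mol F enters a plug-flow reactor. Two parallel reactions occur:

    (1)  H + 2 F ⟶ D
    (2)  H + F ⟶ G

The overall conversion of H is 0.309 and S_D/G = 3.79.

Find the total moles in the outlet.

2850 mol

Conversion of H: H consumed = 0.309 × 777 = 240.1 mol = 1ξ₁ + 1ξ₂.
Selectivity: 1ξ₁ / (1ξ₂) = 3.79 → ξ₁ = 3.79 ξ₂.
Substitute: (1·3.79 + 1) ξ₂ = 240.1 → ξ₂ = 50.12 mol, ξ₁ = 190 mol.
Outlet amounts (n = n₀ + Σ ν·ξ):
  H: 777 − 1(190) − 1(50.12) = 536.9
  F: 2500 − 2(190) − 1(50.12) = 2070
  D: 0 + 1(190) = 190
  G: 0 + 1(50.12) = 50.12
Total out = 536.9 + 2070 + 190 + 50.12 = 2847 mol.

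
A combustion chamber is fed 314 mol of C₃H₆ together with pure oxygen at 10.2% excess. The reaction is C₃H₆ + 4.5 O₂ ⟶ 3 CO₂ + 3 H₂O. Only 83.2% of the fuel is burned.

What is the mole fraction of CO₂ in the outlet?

0.392

Stoichiometric O₂ = 4.5 × 314 = 1413 mol; O₂ fed = 1413 × 1.102 = 1557 mol.
Fuel reacted = 0.832 × 314 → ξ = 261.2 mol.
Outlet (n = n₀ + ν ξ):
  C₃H₆: 314 − 1(261.2) = 52.75
  O₂: 1557 − 4.5(261.2) = 381.5
  CO₂: 0 + 3(261.2) = 783.7
  H₂O: 0 + 3(261.2) = 783.7
Total out = 2002 mol; y_CO₂ = 783.7 / 2002 = 0.3915.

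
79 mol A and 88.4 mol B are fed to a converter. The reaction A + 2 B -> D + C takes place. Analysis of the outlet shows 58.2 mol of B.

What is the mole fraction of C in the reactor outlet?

For B: n = n₀ − 2ξ → 58.2 = 88.4 − 2ξ, giving ξ = 15.1 mol.
Outlet amounts (n = n₀ + ν ξ):
  A: 79 − 1(15.1) = 63.9
  B: 88.4 − 2(15.1) = 58.2
  D: 0 + 1(15.1) = 15.1
  C: 0 + 1(15.1) = 15.1
Total out = 152.3 mol; y_C = 15.1 / 152.3 = 0.09915.

0.0991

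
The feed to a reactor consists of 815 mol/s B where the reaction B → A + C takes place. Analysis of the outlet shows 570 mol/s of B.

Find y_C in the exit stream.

For B: n = n₀ − 1ξ → 570 = 815 − 1ξ, giving ξ = 245 mol/s.
Outlet amounts (n = n₀ + ν ξ):
  B: 815 − 1(245) = 570
  A: 0 + 1(245) = 245
  C: 0 + 1(245) = 245
Total out = 1060 mol/s; y_C = 245 / 1060 = 0.2311.

0.231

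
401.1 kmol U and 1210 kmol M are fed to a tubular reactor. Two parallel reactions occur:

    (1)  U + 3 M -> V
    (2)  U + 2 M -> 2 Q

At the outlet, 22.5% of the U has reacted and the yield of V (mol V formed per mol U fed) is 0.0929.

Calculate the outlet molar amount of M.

Yield of V: 1ξ₁ / 401.1 = 0.0929 → ξ₁ = 37.26 kmol.
Conversion of U: 1ξ₁ + 1ξ₂ = 0.225 × 401.1 = 90.25 → ξ₂ = 52.99 kmol.
Outlet amounts (n = n₀ + Σ ν·ξ):
  U: 401.1 − 1(37.26) − 1(52.99) = 310.9
  M: 1210 − 3(37.26) − 2(52.99) = 992.2
  V: 0 + 1(37.26) = 37.26
  Q: 0 + 2(52.99) = 106

992 kmol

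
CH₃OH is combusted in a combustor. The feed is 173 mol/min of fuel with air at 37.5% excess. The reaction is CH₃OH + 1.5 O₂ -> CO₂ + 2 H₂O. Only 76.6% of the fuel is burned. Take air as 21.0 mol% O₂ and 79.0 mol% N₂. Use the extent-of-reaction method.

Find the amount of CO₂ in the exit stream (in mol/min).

133 mol/min

Stoichiometric O₂ = 1.5 × 173 = 259.5 mol/min; O₂ fed = 259.5 × 1.375 = 356.8 mol/min.
N₂ fed = 356.8 × 79/21 = 1342 mol/min.
Fuel reacted = 0.766 × 173 → ξ = 132.5 mol/min.
Outlet (n = n₀ + ν ξ):
  CH₃OH: 173 − 1(132.5) = 40.48
  O₂: 356.8 − 1.5(132.5) = 158
  N₂: 1342 (inert)
  CO₂: 0 + 1(132.5) = 132.5
  H₂O: 0 + 2(132.5) = 265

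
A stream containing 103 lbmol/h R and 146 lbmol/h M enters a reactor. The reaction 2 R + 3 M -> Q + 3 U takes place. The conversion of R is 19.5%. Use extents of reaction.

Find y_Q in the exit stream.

0.042

R reacted = 0.195 × 103 = 20.09 lbmol/h; ν_R = −2, so ξ = 20.09/2 = 10.04 lbmol/h.
Outlet amounts (n = n₀ + ν ξ):
  R: 103 − 2(10.04) = 82.91
  M: 146 − 3(10.04) = 115.9
  Q: 0 + 1(10.04) = 10.04
  U: 0 + 3(10.04) = 30.13
Total out = 239 lbmol/h; y_Q = 10.04 / 239 = 0.04203.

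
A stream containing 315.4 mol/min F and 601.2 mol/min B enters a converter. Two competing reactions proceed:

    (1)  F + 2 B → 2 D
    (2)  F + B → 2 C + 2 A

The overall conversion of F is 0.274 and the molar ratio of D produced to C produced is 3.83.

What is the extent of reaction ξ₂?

Conversion of F: F consumed = 0.274 × 315.4 = 86.42 mol/min = 1ξ₁ + 1ξ₂.
Selectivity: 2ξ₁ / (2ξ₂) = 3.83 → ξ₁ = 3.83 ξ₂.
Substitute: (1·3.83 + 1) ξ₂ = 86.42 → ξ₂ = 17.89 mol/min, ξ₁ = 68.53 mol/min.
Outlet amounts (n = n₀ + Σ ν·ξ):
  F: 315.4 − 1(68.53) − 1(17.89) = 229
  B: 601.2 − 2(68.53) − 1(17.89) = 446.3
  D: 0 + 2(68.53) = 137.1
  C: 0 + 2(17.89) = 35.78
  A: 0 + 2(17.89) = 35.78

ξ₂ = 17.9 mol/min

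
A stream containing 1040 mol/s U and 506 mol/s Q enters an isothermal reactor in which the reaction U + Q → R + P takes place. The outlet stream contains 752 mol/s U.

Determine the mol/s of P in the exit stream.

288 mol/s

For U: n = n₀ − 1ξ → 752 = 1040 − 1ξ, giving ξ = 288 mol/s.
Outlet amounts (n = n₀ + ν ξ):
  U: 1040 − 1(288) = 752
  Q: 506 − 1(288) = 218
  R: 0 + 1(288) = 288
  P: 0 + 1(288) = 288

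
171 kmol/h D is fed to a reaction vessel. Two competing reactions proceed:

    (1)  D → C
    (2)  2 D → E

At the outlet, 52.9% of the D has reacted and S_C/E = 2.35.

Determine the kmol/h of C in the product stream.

48.9 kmol/h

Conversion of D: D consumed = 0.529 × 171 = 90.46 kmol/h = 1ξ₁ + 2ξ₂.
Selectivity: 1ξ₁ / (1ξ₂) = 2.35 → ξ₁ = 2.35 ξ₂.
Substitute: (1·2.35 + 2) ξ₂ = 90.46 → ξ₂ = 20.8 kmol/h, ξ₁ = 48.87 kmol/h.
Outlet amounts (n = n₀ + Σ ν·ξ):
  D: 171 − 1(48.87) − 2(20.8) = 80.54
  C: 0 + 1(48.87) = 48.87
  E: 0 + 1(20.8) = 20.8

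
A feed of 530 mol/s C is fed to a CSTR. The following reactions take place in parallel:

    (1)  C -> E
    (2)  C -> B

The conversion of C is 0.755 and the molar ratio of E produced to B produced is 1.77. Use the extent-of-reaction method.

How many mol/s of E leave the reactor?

Conversion of C: C consumed = 0.755 × 530 = 400.1 mol/s = 1ξ₁ + 1ξ₂.
Selectivity: 1ξ₁ / (1ξ₂) = 1.77 → ξ₁ = 1.77 ξ₂.
Substitute: (1·1.77 + 1) ξ₂ = 400.1 → ξ₂ = 144.5 mol/s, ξ₁ = 255.7 mol/s.
Outlet amounts (n = n₀ + Σ ν·ξ):
  C: 530 − 1(255.7) − 1(144.5) = 129.9
  E: 0 + 1(255.7) = 255.7
  B: 0 + 1(144.5) = 144.5

256 mol/s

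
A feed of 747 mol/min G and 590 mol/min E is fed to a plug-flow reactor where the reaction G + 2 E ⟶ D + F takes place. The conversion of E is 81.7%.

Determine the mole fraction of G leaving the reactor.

0.462

E reacted = 0.817 × 590 = 482 mol/min; ν_E = −2, so ξ = 482/2 = 241 mol/min.
Outlet amounts (n = n₀ + ν ξ):
  G: 747 − 1(241) = 506
  E: 590 − 2(241) = 108
  D: 0 + 1(241) = 241
  F: 0 + 1(241) = 241
Total out = 1096 mol/min; y_G = 506 / 1096 = 0.4617.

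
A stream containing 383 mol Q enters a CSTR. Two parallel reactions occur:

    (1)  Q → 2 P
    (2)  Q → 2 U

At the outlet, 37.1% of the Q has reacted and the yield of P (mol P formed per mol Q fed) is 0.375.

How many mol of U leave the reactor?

Yield of P: 2ξ₁ / 383 = 0.375 → ξ₁ = 71.81 mol.
Conversion of Q: 1ξ₁ + 1ξ₂ = 0.371 × 383 = 142.1 → ξ₂ = 70.28 mol.
Outlet amounts (n = n₀ + Σ ν·ξ):
  Q: 383 − 1(71.81) − 1(70.28) = 240.9
  P: 0 + 2(71.81) = 143.6
  U: 0 + 2(70.28) = 140.6

141 mol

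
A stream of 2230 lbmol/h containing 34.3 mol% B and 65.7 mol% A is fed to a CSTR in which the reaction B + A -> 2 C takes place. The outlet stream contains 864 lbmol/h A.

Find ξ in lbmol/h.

For A: n = n₀ − 1ξ → 864 = 1465 − 1ξ, giving ξ = 601.1 lbmol/h.
Outlet amounts (n = n₀ + ν ξ):
  B: 764.9 − 1(601.1) = 163.8
  A: 1465 − 1(601.1) = 864
  C: 0 + 2(601.1) = 1202

ξ = 601 lbmol/h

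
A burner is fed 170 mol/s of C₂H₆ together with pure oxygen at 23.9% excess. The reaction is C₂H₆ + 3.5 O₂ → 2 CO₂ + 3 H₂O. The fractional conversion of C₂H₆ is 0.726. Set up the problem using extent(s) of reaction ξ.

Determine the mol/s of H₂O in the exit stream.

Stoichiometric O₂ = 3.5 × 170 = 595 mol/s; O₂ fed = 595 × 1.239 = 737.2 mol/s.
Fuel reacted = 0.726 × 170 → ξ = 123.4 mol/s.
Outlet (n = n₀ + ν ξ):
  C₂H₆: 170 − 1(123.4) = 46.58
  O₂: 737.2 − 3.5(123.4) = 305.2
  CO₂: 0 + 2(123.4) = 246.8
  H₂O: 0 + 3(123.4) = 370.3

370 mol/s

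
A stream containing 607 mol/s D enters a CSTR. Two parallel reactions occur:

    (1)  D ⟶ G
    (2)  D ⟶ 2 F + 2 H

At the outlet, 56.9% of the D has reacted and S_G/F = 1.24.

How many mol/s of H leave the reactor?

198 mol/s

Conversion of D: D consumed = 0.569 × 607 = 345.4 mol/s = 1ξ₁ + 1ξ₂.
Selectivity: 1ξ₁ / (2ξ₂) = 1.24 → ξ₁ = 2.48 ξ₂.
Substitute: (1·2.48 + 1) ξ₂ = 345.4 → ξ₂ = 99.25 mol/s, ξ₁ = 246.1 mol/s.
Outlet amounts (n = n₀ + Σ ν·ξ):
  D: 607 − 1(246.1) − 1(99.25) = 261.6
  G: 0 + 1(246.1) = 246.1
  F: 0 + 2(99.25) = 198.5
  H: 0 + 2(99.25) = 198.5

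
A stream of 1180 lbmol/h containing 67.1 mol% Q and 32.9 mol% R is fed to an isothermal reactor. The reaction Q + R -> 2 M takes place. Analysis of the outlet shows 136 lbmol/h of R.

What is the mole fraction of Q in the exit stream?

For R: n = n₀ − 1ξ → 136 = 388.2 − 1ξ, giving ξ = 252.2 lbmol/h.
Outlet amounts (n = n₀ + ν ξ):
  Q: 791.8 − 1(252.2) = 539.6
  R: 388.2 − 1(252.2) = 136
  M: 0 + 2(252.2) = 504.4
Total out = 1180 lbmol/h; y_Q = 539.6 / 1180 = 0.4573.

0.457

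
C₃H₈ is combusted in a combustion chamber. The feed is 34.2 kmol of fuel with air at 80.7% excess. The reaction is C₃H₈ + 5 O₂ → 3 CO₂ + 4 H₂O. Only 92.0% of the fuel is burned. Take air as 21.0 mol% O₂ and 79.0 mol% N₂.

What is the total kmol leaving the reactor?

1540 kmol

Stoichiometric O₂ = 5 × 34.2 = 171 kmol; O₂ fed = 171 × 1.807 = 309 kmol.
N₂ fed = 309 × 79/21 = 1162 kmol.
Fuel reacted = 0.92 × 34.2 → ξ = 31.46 kmol.
Outlet (n = n₀ + ν ξ):
  C₃H₈: 34.2 − 1(31.46) = 2.736
  O₂: 309 − 5(31.46) = 151.7
  N₂: 1162 (inert)
  CO₂: 0 + 3(31.46) = 94.39
  H₂O: 0 + 4(31.46) = 125.9
Total out = 2.736 + 151.7 + 1162 + 94.39 + 125.9 = 1537 kmol.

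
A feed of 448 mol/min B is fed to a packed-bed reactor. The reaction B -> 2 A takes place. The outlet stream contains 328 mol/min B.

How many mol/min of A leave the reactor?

240 mol/min

For B: n = n₀ − 1ξ → 328 = 448 − 1ξ, giving ξ = 120 mol/min.
Outlet amounts (n = n₀ + ν ξ):
  B: 448 − 1(120) = 328
  A: 0 + 2(120) = 240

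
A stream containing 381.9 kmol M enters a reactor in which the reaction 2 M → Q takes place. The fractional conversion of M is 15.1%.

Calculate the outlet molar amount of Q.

28.8 kmol

M reacted = 0.151 × 381.9 = 57.67 kmol; ν_M = −2, so ξ = 57.67/2 = 28.83 kmol.
Outlet amounts (n = n₀ + ν ξ):
  M: 381.9 − 2(28.83) = 324.2
  Q: 0 + 1(28.83) = 28.83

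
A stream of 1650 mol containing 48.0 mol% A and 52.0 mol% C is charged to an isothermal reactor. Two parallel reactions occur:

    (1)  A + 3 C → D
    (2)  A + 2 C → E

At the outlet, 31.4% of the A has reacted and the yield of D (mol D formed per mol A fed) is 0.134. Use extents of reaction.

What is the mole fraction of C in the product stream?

0.243

Yield of D: 1ξ₁ / 792 = 0.134 → ξ₁ = 106.1 mol.
Conversion of A: 1ξ₁ + 1ξ₂ = 0.314 × 792 = 248.7 → ξ₂ = 142.6 mol.
Outlet amounts (n = n₀ + Σ ν·ξ):
  A: 792 − 1(106.1) − 1(142.6) = 543.3
  C: 858 − 3(106.1) − 2(142.6) = 254.5
  D: 0 + 1(106.1) = 106.1
  E: 0 + 1(142.6) = 142.6
Total out = 1046 mol; y_C = 254.5 / 1046 = 0.2432.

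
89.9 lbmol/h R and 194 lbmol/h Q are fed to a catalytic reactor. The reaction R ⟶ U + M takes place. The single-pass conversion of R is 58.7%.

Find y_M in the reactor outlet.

R reacted = 0.587 × 89.9 = 52.77 lbmol/h; ν_R = −1, so ξ = 52.77/1 = 52.77 lbmol/h.
Outlet amounts (n = n₀ + ν ξ):
  R: 89.9 − 1(52.77) = 37.13
  U: 0 + 1(52.77) = 52.77
  M: 0 + 1(52.77) = 52.77
  Q: 194 (inert)
Total out = 336.7 lbmol/h; y_M = 52.77 / 336.7 = 0.1567.

0.157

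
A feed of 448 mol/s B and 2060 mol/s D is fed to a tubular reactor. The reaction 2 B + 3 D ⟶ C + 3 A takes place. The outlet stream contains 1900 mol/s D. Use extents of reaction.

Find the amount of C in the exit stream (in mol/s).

53.3 mol/s

For D: n = n₀ − 3ξ → 1900 = 2060 − 3ξ, giving ξ = 53.33 mol/s.
Outlet amounts (n = n₀ + ν ξ):
  B: 448 − 2(53.33) = 341.3
  D: 2060 − 3(53.33) = 1900
  C: 0 + 1(53.33) = 53.33
  A: 0 + 3(53.33) = 160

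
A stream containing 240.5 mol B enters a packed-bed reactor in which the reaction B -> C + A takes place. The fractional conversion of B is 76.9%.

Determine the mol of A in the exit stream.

185 mol

B reacted = 0.769 × 240.5 = 184.9 mol; ν_B = −1, so ξ = 184.9/1 = 184.9 mol.
Outlet amounts (n = n₀ + ν ξ):
  B: 240.5 − 1(184.9) = 55.56
  C: 0 + 1(184.9) = 184.9
  A: 0 + 1(184.9) = 184.9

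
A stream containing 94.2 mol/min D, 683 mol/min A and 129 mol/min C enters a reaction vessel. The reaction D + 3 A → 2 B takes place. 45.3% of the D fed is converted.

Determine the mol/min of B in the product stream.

85.3 mol/min

D reacted = 0.453 × 94.2 = 42.67 mol/min; ν_D = −1, so ξ = 42.67/1 = 42.67 mol/min.
Outlet amounts (n = n₀ + ν ξ):
  D: 94.2 − 1(42.67) = 51.53
  A: 683 − 3(42.67) = 555
  B: 0 + 2(42.67) = 85.35
  C: 129 (inert)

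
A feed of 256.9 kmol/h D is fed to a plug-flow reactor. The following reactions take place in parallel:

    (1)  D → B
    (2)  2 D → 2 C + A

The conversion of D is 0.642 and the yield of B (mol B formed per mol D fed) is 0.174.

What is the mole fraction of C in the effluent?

Yield of B: 1ξ₁ / 256.9 = 0.174 → ξ₁ = 44.7 kmol/h.
Conversion of D: 1ξ₁ + 2ξ₂ = 0.642 × 256.9 = 164.9 → ξ₂ = 60.11 kmol/h.
Outlet amounts (n = n₀ + Σ ν·ξ):
  D: 256.9 − 1(44.7) − 2(60.11) = 91.97
  B: 0 + 1(44.7) = 44.7
  C: 0 + 2(60.11) = 120.2
  A: 0 + 1(60.11) = 60.11
Total out = 317 kmol/h; y_C = 120.2 / 317 = 0.3793.

0.379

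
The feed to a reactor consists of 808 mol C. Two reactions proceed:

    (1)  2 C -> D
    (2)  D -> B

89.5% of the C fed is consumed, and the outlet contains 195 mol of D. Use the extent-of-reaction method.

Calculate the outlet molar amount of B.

Conversion of C: C consumed = 2ξ₁ = 0.895 × 808 → ξ₁ = 361.6 mol.
D balance: n_D = 0 + 1ξ₁ − 1ξ₂ = 195 → ξ₂ = (1·361.6 − 195)/1 = 166.6 mol.
Outlet amounts (n = n₀ + Σ ν·ξ):
  C: 808 − 2(361.6) = 84.84
  D: 0 + 1(361.6) − 1(166.6) = 195
  B: 0 + 1(166.6) = 166.6

167 mol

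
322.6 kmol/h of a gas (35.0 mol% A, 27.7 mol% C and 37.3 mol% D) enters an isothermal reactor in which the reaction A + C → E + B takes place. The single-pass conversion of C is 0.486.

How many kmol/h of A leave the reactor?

C reacted = 0.486 × 89.36 = 43.43 kmol/h; ν_C = −1, so ξ = 43.43/1 = 43.43 kmol/h.
Outlet amounts (n = n₀ + ν ξ):
  A: 112.9 − 1(43.43) = 69.48
  C: 89.36 − 1(43.43) = 45.93
  E: 0 + 1(43.43) = 43.43
  B: 0 + 1(43.43) = 43.43
  D: 120.3 (inert)

69.5 kmol/h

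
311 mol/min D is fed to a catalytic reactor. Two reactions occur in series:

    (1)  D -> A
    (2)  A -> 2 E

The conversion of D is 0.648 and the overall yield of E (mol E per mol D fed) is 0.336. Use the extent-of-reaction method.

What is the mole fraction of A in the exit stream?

0.411

Conversion of D: D consumed = 1ξ₁ = 0.648 × 311 → ξ₁ = 201.5 mol/min.
Yield of E: 2ξ₂ / 311 = 0.336 → ξ₂ = 52.25 mol/min.
Outlet amounts (n = n₀ + Σ ν·ξ):
  D: 311 − 1(201.5) = 109.5
  A: 0 + 1(201.5) − 1(52.25) = 149.3
  E: 0 + 2(52.25) = 104.5
Total out = 363.2 mol/min; y_A = 149.3 / 363.2 = 0.411.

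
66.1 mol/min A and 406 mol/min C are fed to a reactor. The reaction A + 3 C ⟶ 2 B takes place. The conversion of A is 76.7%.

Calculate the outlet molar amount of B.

101 mol/min

A reacted = 0.767 × 66.1 = 50.7 mol/min; ν_A = −1, so ξ = 50.7/1 = 50.7 mol/min.
Outlet amounts (n = n₀ + ν ξ):
  A: 66.1 − 1(50.7) = 15.4
  C: 406 − 3(50.7) = 253.9
  B: 0 + 2(50.7) = 101.4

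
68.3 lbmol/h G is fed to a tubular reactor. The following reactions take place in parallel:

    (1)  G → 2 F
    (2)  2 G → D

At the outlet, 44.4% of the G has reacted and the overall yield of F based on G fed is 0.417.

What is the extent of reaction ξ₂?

ξ₂ = 8.04 lbmol/h

Yield of F: 2ξ₁ / 68.3 = 0.417 → ξ₁ = 14.24 lbmol/h.
Conversion of G: 1ξ₁ + 2ξ₂ = 0.444 × 68.3 = 30.33 → ξ₂ = 8.042 lbmol/h.
Outlet amounts (n = n₀ + Σ ν·ξ):
  G: 68.3 − 1(14.24) − 2(8.042) = 37.97
  F: 0 + 2(14.24) = 28.48
  D: 0 + 1(8.042) = 8.042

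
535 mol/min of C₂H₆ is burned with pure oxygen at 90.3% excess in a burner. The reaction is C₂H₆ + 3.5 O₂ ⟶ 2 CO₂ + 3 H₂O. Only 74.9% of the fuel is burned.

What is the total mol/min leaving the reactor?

Stoichiometric O₂ = 3.5 × 535 = 1872 mol/min; O₂ fed = 1872 × 1.903 = 3563 mol/min.
Fuel reacted = 0.749 × 535 → ξ = 400.7 mol/min.
Outlet (n = n₀ + ν ξ):
  C₂H₆: 535 − 1(400.7) = 134.3
  O₂: 3563 − 3.5(400.7) = 2161
  CO₂: 0 + 2(400.7) = 801.4
  H₂O: 0 + 3(400.7) = 1202
Total out = 134.3 + 2161 + 801.4 + 1202 = 4299 mol/min.

4300 mol/min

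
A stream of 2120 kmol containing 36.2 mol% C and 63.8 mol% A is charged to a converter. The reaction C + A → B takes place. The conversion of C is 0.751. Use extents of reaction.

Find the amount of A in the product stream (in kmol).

C reacted = 0.751 × 767.4 = 576.3 kmol; ν_C = −1, so ξ = 576.3/1 = 576.3 kmol.
Outlet amounts (n = n₀ + ν ξ):
  C: 767.4 − 1(576.3) = 191.1
  A: 1353 − 1(576.3) = 776.2
  B: 0 + 1(576.3) = 576.3

776 kmol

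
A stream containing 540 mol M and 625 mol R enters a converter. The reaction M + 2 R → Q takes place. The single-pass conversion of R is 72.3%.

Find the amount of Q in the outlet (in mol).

R reacted = 0.723 × 625 = 451.9 mol; ν_R = −2, so ξ = 451.9/2 = 225.9 mol.
Outlet amounts (n = n₀ + ν ξ):
  M: 540 − 1(225.9) = 314.1
  R: 625 − 2(225.9) = 173.1
  Q: 0 + 1(225.9) = 225.9

226 mol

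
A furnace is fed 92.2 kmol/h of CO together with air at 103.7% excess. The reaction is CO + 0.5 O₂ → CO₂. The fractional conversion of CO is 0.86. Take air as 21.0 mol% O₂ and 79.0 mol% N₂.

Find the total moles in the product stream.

500 kmol/h

Stoichiometric O₂ = 0.5 × 92.2 = 46.1 kmol/h; O₂ fed = 46.1 × 2.037 = 93.91 kmol/h.
N₂ fed = 93.91 × 79/21 = 353.3 kmol/h.
Fuel reacted = 0.86 × 92.2 → ξ = 79.29 kmol/h.
Outlet (n = n₀ + ν ξ):
  CO: 92.2 − 1(79.29) = 12.91
  O₂: 93.91 − 0.5(79.29) = 54.26
  N₂: 353.3 (inert)
  CO₂: 0 + 1(79.29) = 79.29
Total out = 12.91 + 54.26 + 353.3 + 79.29 = 499.7 kmol/h.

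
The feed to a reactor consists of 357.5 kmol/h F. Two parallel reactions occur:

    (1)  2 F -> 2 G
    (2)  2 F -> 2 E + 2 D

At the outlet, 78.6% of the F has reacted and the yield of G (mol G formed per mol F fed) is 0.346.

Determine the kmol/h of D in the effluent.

157 kmol/h

Yield of G: 2ξ₁ / 357.5 = 0.346 → ξ₁ = 61.85 kmol/h.
Conversion of F: 2ξ₁ + 2ξ₂ = 0.786 × 357.5 = 281 → ξ₂ = 78.65 kmol/h.
Outlet amounts (n = n₀ + Σ ν·ξ):
  F: 357.5 − 2(61.85) − 2(78.65) = 76.5
  G: 0 + 2(61.85) = 123.7
  E: 0 + 2(78.65) = 157.3
  D: 0 + 2(78.65) = 157.3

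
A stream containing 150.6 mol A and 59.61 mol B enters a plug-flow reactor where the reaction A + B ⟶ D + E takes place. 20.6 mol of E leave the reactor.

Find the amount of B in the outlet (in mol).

For E: n = n₀ + 1ξ → 20.6 = 0 + 1ξ, giving ξ = 20.6 mol.
Outlet amounts (n = n₀ + ν ξ):
  A: 150.6 − 1(20.6) = 130
  B: 59.61 − 1(20.6) = 39.01
  D: 0 + 1(20.6) = 20.6
  E: 0 + 1(20.6) = 20.6

39 mol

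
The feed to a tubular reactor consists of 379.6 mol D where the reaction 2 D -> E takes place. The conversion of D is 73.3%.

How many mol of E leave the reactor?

139 mol

D reacted = 0.733 × 379.6 = 278.2 mol; ν_D = −2, so ξ = 278.2/2 = 139.1 mol.
Outlet amounts (n = n₀ + ν ξ):
  D: 379.6 − 2(139.1) = 101.4
  E: 0 + 1(139.1) = 139.1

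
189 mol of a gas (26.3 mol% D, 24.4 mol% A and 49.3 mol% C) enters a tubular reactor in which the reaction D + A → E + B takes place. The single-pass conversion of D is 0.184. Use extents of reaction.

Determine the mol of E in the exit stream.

D reacted = 0.184 × 49.71 = 9.146 mol; ν_D = −1, so ξ = 9.146/1 = 9.146 mol.
Outlet amounts (n = n₀ + ν ξ):
  D: 49.71 − 1(9.146) = 40.56
  A: 46.12 − 1(9.146) = 36.97
  E: 0 + 1(9.146) = 9.146
  B: 0 + 1(9.146) = 9.146
  C: 93.18 (inert)

9.15 mol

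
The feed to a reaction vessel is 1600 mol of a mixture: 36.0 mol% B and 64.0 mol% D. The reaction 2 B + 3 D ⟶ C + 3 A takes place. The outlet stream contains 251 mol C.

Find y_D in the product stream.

For C: n = n₀ + 1ξ → 251 = 0 + 1ξ, giving ξ = 251 mol.
Outlet amounts (n = n₀ + ν ξ):
  B: 576 − 2(251) = 74
  D: 1024 − 3(251) = 271
  C: 0 + 1(251) = 251
  A: 0 + 3(251) = 753
Total out = 1349 mol; y_D = 271 / 1349 = 0.2009.

0.201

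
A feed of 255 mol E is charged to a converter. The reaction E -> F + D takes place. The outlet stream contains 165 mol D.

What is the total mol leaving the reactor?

420 mol

For D: n = n₀ + 1ξ → 165 = 0 + 1ξ, giving ξ = 165 mol.
Outlet amounts (n = n₀ + ν ξ):
  E: 255 − 1(165) = 90
  F: 0 + 1(165) = 165
  D: 0 + 1(165) = 165
Total out = 90 + 165 + 165 = 420 mol.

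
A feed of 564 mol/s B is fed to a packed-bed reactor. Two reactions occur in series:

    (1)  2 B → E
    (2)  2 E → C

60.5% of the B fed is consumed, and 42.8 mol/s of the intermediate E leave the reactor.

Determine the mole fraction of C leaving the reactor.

0.194

Conversion of B: B consumed = 2ξ₁ = 0.605 × 564 → ξ₁ = 170.6 mol/s.
E balance: n_E = 0 + 1ξ₁ − 2ξ₂ = 42.8 → ξ₂ = (1·170.6 − 42.8)/2 = 63.9 mol/s.
Outlet amounts (n = n₀ + Σ ν·ξ):
  B: 564 − 2(170.6) = 222.8
  E: 0 + 1(170.6) − 2(63.9) = 42.8
  C: 0 + 1(63.9) = 63.9
Total out = 329.5 mol/s; y_C = 63.9 / 329.5 = 0.194.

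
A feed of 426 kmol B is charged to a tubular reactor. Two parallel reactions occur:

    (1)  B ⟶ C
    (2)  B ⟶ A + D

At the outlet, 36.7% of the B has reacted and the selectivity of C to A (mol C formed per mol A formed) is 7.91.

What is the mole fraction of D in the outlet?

0.0396

Conversion of B: B consumed = 0.367 × 426 = 156.3 kmol = 1ξ₁ + 1ξ₂.
Selectivity: 1ξ₁ / (1ξ₂) = 7.91 → ξ₁ = 7.91 ξ₂.
Substitute: (1·7.91 + 1) ξ₂ = 156.3 → ξ₂ = 17.55 kmol, ξ₁ = 138.8 kmol.
Outlet amounts (n = n₀ + Σ ν·ξ):
  B: 426 − 1(138.8) − 1(17.55) = 269.7
  C: 0 + 1(138.8) = 138.8
  A: 0 + 1(17.55) = 17.55
  D: 0 + 1(17.55) = 17.55
Total out = 443.5 kmol; y_D = 17.55 / 443.5 = 0.03956.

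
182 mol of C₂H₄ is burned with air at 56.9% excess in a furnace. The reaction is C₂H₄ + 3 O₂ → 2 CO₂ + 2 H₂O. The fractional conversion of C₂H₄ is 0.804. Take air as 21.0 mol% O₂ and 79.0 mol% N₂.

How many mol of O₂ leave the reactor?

418 mol

Stoichiometric O₂ = 3 × 182 = 546 mol; O₂ fed = 546 × 1.569 = 856.7 mol.
N₂ fed = 856.7 × 79/21 = 3223 mol.
Fuel reacted = 0.804 × 182 → ξ = 146.3 mol.
Outlet (n = n₀ + ν ξ):
  C₂H₄: 182 − 1(146.3) = 35.67
  O₂: 856.7 − 3(146.3) = 417.7
  N₂: 3223 (inert)
  CO₂: 0 + 2(146.3) = 292.7
  H₂O: 0 + 2(146.3) = 292.7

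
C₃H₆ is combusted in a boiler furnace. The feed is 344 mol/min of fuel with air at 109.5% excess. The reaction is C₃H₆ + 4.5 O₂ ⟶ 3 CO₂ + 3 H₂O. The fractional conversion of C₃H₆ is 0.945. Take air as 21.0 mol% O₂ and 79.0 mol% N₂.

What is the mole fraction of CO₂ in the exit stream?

Stoichiometric O₂ = 4.5 × 344 = 1548 mol/min; O₂ fed = 1548 × 2.095 = 3243 mol/min.
N₂ fed = 3243 × 79/21 = 12200 mol/min.
Fuel reacted = 0.945 × 344 → ξ = 325.1 mol/min.
Outlet (n = n₀ + ν ξ):
  C₃H₆: 344 − 1(325.1) = 18.92
  O₂: 3243 − 4.5(325.1) = 1780
  N₂: 12200 (inert)
  CO₂: 0 + 3(325.1) = 975.2
  H₂O: 0 + 3(325.1) = 975.2
Total out = 15950 mol/min; y_CO₂ = 975.2 / 15950 = 0.06114.

0.0611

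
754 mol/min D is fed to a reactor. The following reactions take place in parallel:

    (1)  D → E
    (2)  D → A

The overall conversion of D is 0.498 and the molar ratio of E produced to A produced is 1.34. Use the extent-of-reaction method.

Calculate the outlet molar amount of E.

Conversion of D: D consumed = 0.498 × 754 = 375.5 mol/min = 1ξ₁ + 1ξ₂.
Selectivity: 1ξ₁ / (1ξ₂) = 1.34 → ξ₁ = 1.34 ξ₂.
Substitute: (1·1.34 + 1) ξ₂ = 375.5 → ξ₂ = 160.5 mol/min, ξ₁ = 215 mol/min.
Outlet amounts (n = n₀ + Σ ν·ξ):
  D: 754 − 1(215) − 1(160.5) = 378.5
  E: 0 + 1(215) = 215
  A: 0 + 1(160.5) = 160.5

215 mol/min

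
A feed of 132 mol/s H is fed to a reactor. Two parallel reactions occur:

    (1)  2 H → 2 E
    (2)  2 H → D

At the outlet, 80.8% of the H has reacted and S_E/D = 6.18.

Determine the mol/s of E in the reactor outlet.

Conversion of H: H consumed = 0.808 × 132 = 106.7 mol/s = 2ξ₁ + 2ξ₂.
Selectivity: 2ξ₁ / (1ξ₂) = 6.18 → ξ₁ = 3.09 ξ₂.
Substitute: (2·3.09 + 2) ξ₂ = 106.7 → ξ₂ = 13.04 mol/s, ξ₁ = 40.29 mol/s.
Outlet amounts (n = n₀ + Σ ν·ξ):
  H: 132 − 2(40.29) − 2(13.04) = 25.34
  E: 0 + 2(40.29) = 80.58
  D: 0 + 1(13.04) = 13.04

80.6 mol/s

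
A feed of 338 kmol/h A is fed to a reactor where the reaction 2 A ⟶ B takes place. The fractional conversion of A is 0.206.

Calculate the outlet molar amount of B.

A reacted = 0.206 × 338 = 69.63 kmol/h; ν_A = −2, so ξ = 69.63/2 = 34.81 kmol/h.
Outlet amounts (n = n₀ + ν ξ):
  A: 338 − 2(34.81) = 268.4
  B: 0 + 1(34.81) = 34.81

34.8 kmol/h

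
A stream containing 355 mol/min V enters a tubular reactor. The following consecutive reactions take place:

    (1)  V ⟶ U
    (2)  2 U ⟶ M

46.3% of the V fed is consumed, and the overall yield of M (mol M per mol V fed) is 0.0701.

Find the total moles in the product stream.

Conversion of V: V consumed = 1ξ₁ = 0.463 × 355 → ξ₁ = 164.4 mol/min.
Yield of M: 1ξ₂ / 355 = 0.0701 → ξ₂ = 24.89 mol/min.
Outlet amounts (n = n₀ + Σ ν·ξ):
  V: 355 − 1(164.4) = 190.6
  U: 0 + 1(164.4) − 2(24.89) = 114.6
  M: 0 + 1(24.89) = 24.89
Total out = 190.6 + 114.6 + 24.89 = 330.1 mol/min.

330 mol/min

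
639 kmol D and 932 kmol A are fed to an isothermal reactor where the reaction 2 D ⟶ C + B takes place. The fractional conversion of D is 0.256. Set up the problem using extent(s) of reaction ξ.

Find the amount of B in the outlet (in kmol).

81.8 kmol

D reacted = 0.256 × 639 = 163.6 kmol; ν_D = −2, so ξ = 163.6/2 = 81.79 kmol.
Outlet amounts (n = n₀ + ν ξ):
  D: 639 − 2(81.79) = 475.4
  C: 0 + 1(81.79) = 81.79
  B: 0 + 1(81.79) = 81.79
  A: 932 (inert)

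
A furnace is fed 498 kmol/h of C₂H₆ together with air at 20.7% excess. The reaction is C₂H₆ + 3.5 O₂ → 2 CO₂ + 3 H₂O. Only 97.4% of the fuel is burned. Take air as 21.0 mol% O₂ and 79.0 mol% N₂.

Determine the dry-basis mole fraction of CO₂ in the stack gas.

Stoichiometric O₂ = 3.5 × 498 = 1743 kmol/h; O₂ fed = 1743 × 1.207 = 2104 kmol/h.
N₂ fed = 2104 × 79/21 = 7914 kmol/h.
Fuel reacted = 0.974 × 498 → ξ = 485.1 kmol/h.
Outlet (n = n₀ + ν ξ):
  C₂H₆: 498 − 1(485.1) = 12.95
  O₂: 2104 − 3.5(485.1) = 406.1
  N₂: 7914 (inert)
  CO₂: 0 + 2(485.1) = 970.1
  H₂O: 0 + 3(485.1) = 1455
Dry total = 9303 kmol/h; y_CO₂ (dry) = 970.1 / 9303 = 0.1043.

0.104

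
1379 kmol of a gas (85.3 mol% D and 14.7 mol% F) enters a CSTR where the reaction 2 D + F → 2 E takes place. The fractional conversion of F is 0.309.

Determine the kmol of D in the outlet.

1050 kmol

F reacted = 0.309 × 202.7 = 62.64 kmol; ν_F = −1, so ξ = 62.64/1 = 62.64 kmol.
Outlet amounts (n = n₀ + ν ξ):
  D: 1176 − 2(62.64) = 1051
  F: 202.7 − 1(62.64) = 140.1
  E: 0 + 2(62.64) = 125.3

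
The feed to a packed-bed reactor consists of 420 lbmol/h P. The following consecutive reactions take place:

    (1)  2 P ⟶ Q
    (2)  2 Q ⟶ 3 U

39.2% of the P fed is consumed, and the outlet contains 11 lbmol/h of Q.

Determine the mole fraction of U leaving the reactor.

0.287

Conversion of P: P consumed = 2ξ₁ = 0.392 × 420 → ξ₁ = 82.32 lbmol/h.
Q balance: n_Q = 0 + 1ξ₁ − 2ξ₂ = 11 → ξ₂ = (1·82.32 − 11)/2 = 35.66 lbmol/h.
Outlet amounts (n = n₀ + Σ ν·ξ):
  P: 420 − 2(82.32) = 255.4
  Q: 0 + 1(82.32) − 2(35.66) = 11
  U: 0 + 3(35.66) = 107
Total out = 373.3 lbmol/h; y_U = 107 / 373.3 = 0.2865.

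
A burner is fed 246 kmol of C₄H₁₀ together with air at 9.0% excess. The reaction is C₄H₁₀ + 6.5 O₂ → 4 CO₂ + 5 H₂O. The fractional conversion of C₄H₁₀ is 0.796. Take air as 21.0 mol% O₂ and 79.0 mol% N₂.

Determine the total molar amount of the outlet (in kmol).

8840 kmol

Stoichiometric O₂ = 6.5 × 246 = 1599 kmol; O₂ fed = 1599 × 1.090 = 1743 kmol.
N₂ fed = 1743 × 79/21 = 6557 kmol.
Fuel reacted = 0.796 × 246 → ξ = 195.8 kmol.
Outlet (n = n₀ + ν ξ):
  C₄H₁₀: 246 − 1(195.8) = 50.18
  O₂: 1743 − 6.5(195.8) = 470.1
  N₂: 6557 (inert)
  CO₂: 0 + 4(195.8) = 783.3
  H₂O: 0 + 5(195.8) = 979.1
Total out = 50.18 + 470.1 + 6557 + 783.3 + 979.1 = 8839 kmol.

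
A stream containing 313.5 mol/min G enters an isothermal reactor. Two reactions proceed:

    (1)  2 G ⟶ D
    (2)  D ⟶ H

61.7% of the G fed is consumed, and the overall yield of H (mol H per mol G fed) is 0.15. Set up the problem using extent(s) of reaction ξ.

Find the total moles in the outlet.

217 mol/min

Conversion of G: G consumed = 2ξ₁ = 0.617 × 313.5 → ξ₁ = 96.71 mol/min.
Yield of H: 1ξ₂ / 313.5 = 0.15 → ξ₂ = 47.02 mol/min.
Outlet amounts (n = n₀ + Σ ν·ξ):
  G: 313.5 − 2(96.71) = 120.1
  D: 0 + 1(96.71) − 1(47.02) = 49.69
  H: 0 + 1(47.02) = 47.02
Total out = 120.1 + 49.69 + 47.02 = 216.8 mol/min.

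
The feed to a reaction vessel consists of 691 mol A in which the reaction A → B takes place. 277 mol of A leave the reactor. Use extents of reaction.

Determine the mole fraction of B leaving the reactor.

0.599

For A: n = n₀ − 1ξ → 277 = 691 − 1ξ, giving ξ = 414 mol.
Outlet amounts (n = n₀ + ν ξ):
  A: 691 − 1(414) = 277
  B: 0 + 1(414) = 414
Total out = 691 mol; y_B = 414 / 691 = 0.5991.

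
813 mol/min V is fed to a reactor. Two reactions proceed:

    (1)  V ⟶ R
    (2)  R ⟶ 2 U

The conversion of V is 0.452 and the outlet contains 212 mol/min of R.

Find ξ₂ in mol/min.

ξ₂ = 155 mol/min

Conversion of V: V consumed = 1ξ₁ = 0.452 × 813 → ξ₁ = 367.5 mol/min.
R balance: n_R = 0 + 1ξ₁ − 1ξ₂ = 212 → ξ₂ = (1·367.5 − 212)/1 = 155.5 mol/min.
Outlet amounts (n = n₀ + Σ ν·ξ):
  V: 813 − 1(367.5) = 445.5
  R: 0 + 1(367.5) − 1(155.5) = 212
  U: 0 + 2(155.5) = 311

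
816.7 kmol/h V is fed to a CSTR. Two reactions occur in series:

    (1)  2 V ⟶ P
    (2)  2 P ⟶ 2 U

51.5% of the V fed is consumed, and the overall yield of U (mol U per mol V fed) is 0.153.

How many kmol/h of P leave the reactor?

85.3 kmol/h

Conversion of V: V consumed = 2ξ₁ = 0.515 × 816.7 → ξ₁ = 210.3 kmol/h.
Yield of U: 2ξ₂ / 816.7 = 0.153 → ξ₂ = 62.48 kmol/h.
Outlet amounts (n = n₀ + Σ ν·ξ):
  V: 816.7 − 2(210.3) = 396.1
  P: 0 + 1(210.3) − 2(62.48) = 85.35
  U: 0 + 2(62.48) = 125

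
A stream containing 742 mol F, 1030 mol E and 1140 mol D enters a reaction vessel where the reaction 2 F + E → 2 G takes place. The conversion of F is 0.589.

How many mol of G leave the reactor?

F reacted = 0.589 × 742 = 437 mol; ν_F = −2, so ξ = 437/2 = 218.5 mol.
Outlet amounts (n = n₀ + ν ξ):
  F: 742 − 2(218.5) = 305
  E: 1030 − 1(218.5) = 811.5
  G: 0 + 2(218.5) = 437
  D: 1140 (inert)

437 mol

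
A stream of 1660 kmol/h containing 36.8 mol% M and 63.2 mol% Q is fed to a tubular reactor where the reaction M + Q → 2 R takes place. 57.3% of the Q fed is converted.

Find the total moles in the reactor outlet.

1660 kmol/h

Q reacted = 0.573 × 1049 = 601.1 kmol/h; ν_Q = −1, so ξ = 601.1/1 = 601.1 kmol/h.
Outlet amounts (n = n₀ + ν ξ):
  M: 610.9 − 1(601.1) = 9.734
  Q: 1049 − 1(601.1) = 448
  R: 0 + 2(601.1) = 1202
Total out = 9.734 + 448 + 1202 = 1660 kmol/h.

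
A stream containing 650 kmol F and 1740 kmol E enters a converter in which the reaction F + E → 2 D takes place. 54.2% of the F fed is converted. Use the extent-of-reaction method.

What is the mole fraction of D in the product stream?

F reacted = 0.542 × 650 = 352.3 kmol; ν_F = −1, so ξ = 352.3/1 = 352.3 kmol.
Outlet amounts (n = n₀ + ν ξ):
  F: 650 − 1(352.3) = 297.7
  E: 1740 − 1(352.3) = 1388
  D: 0 + 2(352.3) = 704.6
Total out = 2390 kmol; y_D = 704.6 / 2390 = 0.2948.

0.295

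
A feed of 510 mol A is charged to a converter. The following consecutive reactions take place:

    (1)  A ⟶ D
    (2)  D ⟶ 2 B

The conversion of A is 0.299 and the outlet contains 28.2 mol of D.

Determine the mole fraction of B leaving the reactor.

Conversion of A: A consumed = 1ξ₁ = 0.299 × 510 → ξ₁ = 152.5 mol.
D balance: n_D = 0 + 1ξ₁ − 1ξ₂ = 28.2 → ξ₂ = (1·152.5 − 28.2)/1 = 124.3 mol.
Outlet amounts (n = n₀ + Σ ν·ξ):
  A: 510 − 1(152.5) = 357.5
  D: 0 + 1(152.5) − 1(124.3) = 28.2
  B: 0 + 2(124.3) = 248.6
Total out = 634.3 mol; y_B = 248.6 / 634.3 = 0.3919.

0.392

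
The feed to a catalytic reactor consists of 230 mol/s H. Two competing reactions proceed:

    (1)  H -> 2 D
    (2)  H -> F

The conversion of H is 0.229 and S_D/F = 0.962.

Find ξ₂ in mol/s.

Conversion of H: H consumed = 0.229 × 230 = 52.67 mol/s = 1ξ₁ + 1ξ₂.
Selectivity: 2ξ₁ / (1ξ₂) = 0.962 → ξ₁ = 0.481 ξ₂.
Substitute: (1·0.481 + 1) ξ₂ = 52.67 → ξ₂ = 35.56 mol/s, ξ₁ = 17.11 mol/s.
Outlet amounts (n = n₀ + Σ ν·ξ):
  H: 230 − 1(17.11) − 1(35.56) = 177.3
  D: 0 + 2(17.11) = 34.21
  F: 0 + 1(35.56) = 35.56

ξ₂ = 35.6 mol/s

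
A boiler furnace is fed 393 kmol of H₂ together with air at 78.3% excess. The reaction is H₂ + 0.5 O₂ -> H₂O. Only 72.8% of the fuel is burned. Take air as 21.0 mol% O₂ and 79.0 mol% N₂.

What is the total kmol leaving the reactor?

Stoichiometric O₂ = 0.5 × 393 = 196.5 kmol; O₂ fed = 196.5 × 1.783 = 350.4 kmol.
N₂ fed = 350.4 × 79/21 = 1318 kmol.
Fuel reacted = 0.728 × 393 → ξ = 286.1 kmol.
Outlet (n = n₀ + ν ξ):
  H₂: 393 − 1(286.1) = 106.9
  O₂: 350.4 − 0.5(286.1) = 207.3
  N₂: 1318 (inert)
  H₂O: 0 + 1(286.1) = 286.1
Total out = 106.9 + 207.3 + 1318 + 286.1 = 1918 kmol.

1920 kmol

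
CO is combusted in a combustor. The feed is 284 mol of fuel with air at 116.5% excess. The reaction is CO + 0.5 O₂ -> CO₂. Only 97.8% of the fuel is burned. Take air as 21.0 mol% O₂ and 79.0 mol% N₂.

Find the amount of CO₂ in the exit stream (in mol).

278 mol

Stoichiometric O₂ = 0.5 × 284 = 142 mol; O₂ fed = 142 × 2.165 = 307.4 mol.
N₂ fed = 307.4 × 79/21 = 1157 mol.
Fuel reacted = 0.978 × 284 → ξ = 277.8 mol.
Outlet (n = n₀ + ν ξ):
  CO: 284 − 1(277.8) = 6.248
  O₂: 307.4 − 0.5(277.8) = 168.6
  N₂: 1157 (inert)
  CO₂: 0 + 1(277.8) = 277.8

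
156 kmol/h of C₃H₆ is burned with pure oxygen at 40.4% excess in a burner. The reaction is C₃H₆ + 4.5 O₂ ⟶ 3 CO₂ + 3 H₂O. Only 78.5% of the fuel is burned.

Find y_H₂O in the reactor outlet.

0.305

Stoichiometric O₂ = 4.5 × 156 = 702 kmol/h; O₂ fed = 702 × 1.404 = 985.6 kmol/h.
Fuel reacted = 0.785 × 156 → ξ = 122.5 kmol/h.
Outlet (n = n₀ + ν ξ):
  C₃H₆: 156 − 1(122.5) = 33.54
  O₂: 985.6 − 4.5(122.5) = 434.5
  CO₂: 0 + 3(122.5) = 367.4
  H₂O: 0 + 3(122.5) = 367.4
Total out = 1203 kmol/h; y_H₂O = 367.4 / 1203 = 0.3054.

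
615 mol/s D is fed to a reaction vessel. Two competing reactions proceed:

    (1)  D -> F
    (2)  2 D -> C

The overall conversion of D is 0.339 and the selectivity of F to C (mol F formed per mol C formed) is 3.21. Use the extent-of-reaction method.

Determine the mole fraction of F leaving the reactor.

Conversion of D: D consumed = 0.339 × 615 = 208.5 mol/s = 1ξ₁ + 2ξ₂.
Selectivity: 1ξ₁ / (1ξ₂) = 3.21 → ξ₁ = 3.21 ξ₂.
Substitute: (1·3.21 + 2) ξ₂ = 208.5 → ξ₂ = 40.02 mol/s, ξ₁ = 128.5 mol/s.
Outlet amounts (n = n₀ + Σ ν·ξ):
  D: 615 − 1(128.5) − 2(40.02) = 406.5
  F: 0 + 1(128.5) = 128.5
  C: 0 + 1(40.02) = 40.02
Total out = 575 mol/s; y_F = 128.5 / 575 = 0.2234.

0.223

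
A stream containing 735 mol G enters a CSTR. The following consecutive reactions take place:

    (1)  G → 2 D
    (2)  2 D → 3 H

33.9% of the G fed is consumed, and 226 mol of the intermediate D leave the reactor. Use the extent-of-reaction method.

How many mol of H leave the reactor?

Conversion of G: G consumed = 1ξ₁ = 0.339 × 735 → ξ₁ = 249.2 mol.
D balance: n_D = 0 + 2ξ₁ − 2ξ₂ = 226 → ξ₂ = (2·249.2 − 226)/2 = 136.2 mol.
Outlet amounts (n = n₀ + Σ ν·ξ):
  G: 735 − 1(249.2) = 485.8
  D: 0 + 2(249.2) − 2(136.2) = 226
  H: 0 + 3(136.2) = 408.5

408 mol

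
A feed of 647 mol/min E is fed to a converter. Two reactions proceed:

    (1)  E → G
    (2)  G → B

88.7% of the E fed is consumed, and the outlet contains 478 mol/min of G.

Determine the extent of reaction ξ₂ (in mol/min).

ξ₂ = 95.9 mol/min

Conversion of E: E consumed = 1ξ₁ = 0.887 × 647 → ξ₁ = 573.9 mol/min.
G balance: n_G = 0 + 1ξ₁ − 1ξ₂ = 478 → ξ₂ = (1·573.9 − 478)/1 = 95.89 mol/min.
Outlet amounts (n = n₀ + Σ ν·ξ):
  E: 647 − 1(573.9) = 73.11
  G: 0 + 1(573.9) − 1(95.89) = 478
  B: 0 + 1(95.89) = 95.89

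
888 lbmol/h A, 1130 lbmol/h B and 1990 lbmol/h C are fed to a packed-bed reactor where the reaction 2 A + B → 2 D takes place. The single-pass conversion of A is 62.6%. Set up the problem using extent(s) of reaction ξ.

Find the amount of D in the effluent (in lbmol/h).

A reacted = 0.626 × 888 = 555.9 lbmol/h; ν_A = −2, so ξ = 555.9/2 = 277.9 lbmol/h.
Outlet amounts (n = n₀ + ν ξ):
  A: 888 − 2(277.9) = 332.1
  B: 1130 − 1(277.9) = 852.1
  D: 0 + 2(277.9) = 555.9
  C: 1990 (inert)

556 lbmol/h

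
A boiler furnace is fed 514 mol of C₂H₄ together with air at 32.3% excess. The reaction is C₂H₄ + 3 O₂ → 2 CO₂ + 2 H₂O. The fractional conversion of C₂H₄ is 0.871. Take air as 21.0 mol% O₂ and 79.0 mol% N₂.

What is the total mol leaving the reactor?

Stoichiometric O₂ = 3 × 514 = 1542 mol; O₂ fed = 1542 × 1.323 = 2040 mol.
N₂ fed = 2040 × 79/21 = 7675 mol.
Fuel reacted = 0.871 × 514 → ξ = 447.7 mol.
Outlet (n = n₀ + ν ξ):
  C₂H₄: 514 − 1(447.7) = 66.31
  O₂: 2040 − 3(447.7) = 697
  N₂: 7675 (inert)
  CO₂: 0 + 2(447.7) = 895.4
  H₂O: 0 + 2(447.7) = 895.4
Total out = 66.31 + 697 + 7675 + 895.4 + 895.4 = 10230 mol.

10200 mol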